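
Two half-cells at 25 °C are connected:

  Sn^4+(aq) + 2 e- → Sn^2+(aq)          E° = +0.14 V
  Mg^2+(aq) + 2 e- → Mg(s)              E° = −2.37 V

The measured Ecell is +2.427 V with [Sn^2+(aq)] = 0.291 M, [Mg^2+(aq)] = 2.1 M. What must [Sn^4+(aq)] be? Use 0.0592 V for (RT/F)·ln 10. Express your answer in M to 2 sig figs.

0.00096 M

Sn⁴⁺/Sn²⁺ is the cathode (higher E°); E°cell = +0.14 − (−2.37) = +2.51 V with n = 2.
From the Nernst equation, log Q = n(E° − E)/0.0592 = 2·(+2.51 − (+2.427))/0.0592 = 2.804.
The balanced reaction is Sn^4+(aq) + Mg(s) → Sn^2+(aq) + Mg^2+(aq), so Q = ([Sn^2+(aq)]·[Mg^2+(aq)]) / [Sn^4+(aq)].
Substituting the known concentrations and solving, log [Sn^4+(aq)] = −3.018 and [Sn^4+(aq)] = 0.00096 M.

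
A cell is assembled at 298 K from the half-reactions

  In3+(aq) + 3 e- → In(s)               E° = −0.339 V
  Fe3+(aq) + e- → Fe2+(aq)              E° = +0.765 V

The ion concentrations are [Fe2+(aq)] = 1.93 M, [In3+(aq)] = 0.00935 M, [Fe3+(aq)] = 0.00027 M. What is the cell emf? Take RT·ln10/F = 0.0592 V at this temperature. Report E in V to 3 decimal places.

+0.916 V

The Fe³⁺/Fe²⁺ couple has the more positive E°, so it is the cathode; In³⁺/In is the anode.
E°cell = +0.765 − (−0.339) = +1.104 V, with n = 3 electrons transferred.
For the overall reaction 3 Fe3+(aq) + In(s) → 3 Fe2+(aq) + In3+(aq), Q = ([Fe2+(aq)]^3·[In3+(aq)]) / [Fe3+(aq)]^3 = 3.42×10^9, giving log Q = 9.533.
Applying E = E° − (RT ln10/nF)·log Q gives +1.104 − (0.0592/3)(9.533) = +0.916 V.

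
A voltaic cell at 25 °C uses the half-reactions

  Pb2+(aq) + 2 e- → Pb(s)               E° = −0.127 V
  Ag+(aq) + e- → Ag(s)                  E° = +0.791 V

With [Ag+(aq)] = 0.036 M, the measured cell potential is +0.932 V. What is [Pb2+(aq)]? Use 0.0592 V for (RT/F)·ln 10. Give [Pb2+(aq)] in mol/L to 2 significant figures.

The Ag⁺/Ag couple has the larger reduction potential, so it is the cathode: E°cell = +0.791 − (−0.127) = +0.918 V and n = 2.
From the Nernst equation, log Q = n(E° − E)/0.0592 = 2·(+0.918 − (+0.932))/0.0592 = −0.473.
Balancing electrons gives 2 Ag+(aq) + Pb(s) → 2 Ag(s) + Pb2+(aq); thus Q = [Pb2+(aq)] / [Ag+(aq)]^2.
Solving for the unknown gives log [Pb2+(aq)] = −3.360, so [Pb2+(aq)] ≈ 0.00044 M.

0.00044 M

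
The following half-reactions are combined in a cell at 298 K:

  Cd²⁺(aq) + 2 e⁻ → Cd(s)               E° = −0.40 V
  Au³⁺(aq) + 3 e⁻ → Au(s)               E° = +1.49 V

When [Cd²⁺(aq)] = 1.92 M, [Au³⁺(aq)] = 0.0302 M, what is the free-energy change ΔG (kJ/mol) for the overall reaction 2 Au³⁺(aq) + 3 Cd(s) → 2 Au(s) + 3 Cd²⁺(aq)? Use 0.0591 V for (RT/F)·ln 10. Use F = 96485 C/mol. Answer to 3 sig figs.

−1070 kJ/mol

With Au³⁺/Au reduced at the cathode, E°cell = +1.49 − (−0.40) = +1.89 V and n = 6.
Q = [Cd²⁺(aq)]^3 / [Au³⁺(aq)]^2 = 7.76×10^3, so log Q = 3.890 and E = +1.89 − (0.0591/6)(3.890) = +1.8517 V.
Finally ΔG = −nFE = −(6)(96485 C/mol)(+1.8517 V) = −1070 kJ/mol.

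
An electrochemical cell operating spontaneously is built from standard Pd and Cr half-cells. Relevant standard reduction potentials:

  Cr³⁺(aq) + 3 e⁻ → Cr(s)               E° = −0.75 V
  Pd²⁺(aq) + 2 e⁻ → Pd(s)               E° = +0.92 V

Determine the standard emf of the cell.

+1.67 V

The Pd²⁺/Pd couple has the higher E°, so Pd ion is reduced (cathode) and Cr is oxidized (anode).
E°cell = E°(cathode) − E°(anode) = +0.92 − (−0.75) = +1.67 V.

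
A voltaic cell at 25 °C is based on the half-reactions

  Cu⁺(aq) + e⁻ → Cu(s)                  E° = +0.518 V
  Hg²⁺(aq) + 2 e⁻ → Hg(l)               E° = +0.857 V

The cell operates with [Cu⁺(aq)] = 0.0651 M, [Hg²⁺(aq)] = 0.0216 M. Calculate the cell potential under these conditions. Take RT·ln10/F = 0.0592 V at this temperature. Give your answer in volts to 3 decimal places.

+0.360 V

Hg²⁺/Hg is reduced (cathode, E° = +0.857 V) and Cu⁺/Cu is oxidized (anode).
E°cell = E°cat − E°an = +0.857 − (+0.518) = +0.339 V; n = 2.
For the overall reaction Hg²⁺(aq) + 2 Cu(s) → Hg(l) + 2 Cu⁺(aq), Q = [Cu⁺(aq)]^2 / [Hg²⁺(aq)] = 0.196, giving log Q = −0.707.
By the Nernst equation, E = +0.339 − (0.0592/2)·(−0.707) = +0.360 V.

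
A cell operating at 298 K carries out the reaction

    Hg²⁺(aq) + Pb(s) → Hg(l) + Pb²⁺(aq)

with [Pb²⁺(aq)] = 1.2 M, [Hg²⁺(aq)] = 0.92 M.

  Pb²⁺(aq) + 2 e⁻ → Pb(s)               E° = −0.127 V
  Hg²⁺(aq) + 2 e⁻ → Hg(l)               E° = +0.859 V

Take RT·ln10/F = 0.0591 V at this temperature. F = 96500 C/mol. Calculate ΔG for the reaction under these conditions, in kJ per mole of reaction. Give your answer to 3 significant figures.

−190 kJ/mol

E°cell = +0.859 − (−0.127) = +0.986 V; the balanced reaction transfers n = 2 electrons.
The reaction quotient is [Pb²⁺(aq)] / [Hg²⁺(aq)] = 1.3; by Nernst, E = +0.986 − (0.0591/2)(0.115) = +0.9826 V.
ΔG = −nFE = −(2)(96500)(+0.9826) J/mol = −190 kJ/mol.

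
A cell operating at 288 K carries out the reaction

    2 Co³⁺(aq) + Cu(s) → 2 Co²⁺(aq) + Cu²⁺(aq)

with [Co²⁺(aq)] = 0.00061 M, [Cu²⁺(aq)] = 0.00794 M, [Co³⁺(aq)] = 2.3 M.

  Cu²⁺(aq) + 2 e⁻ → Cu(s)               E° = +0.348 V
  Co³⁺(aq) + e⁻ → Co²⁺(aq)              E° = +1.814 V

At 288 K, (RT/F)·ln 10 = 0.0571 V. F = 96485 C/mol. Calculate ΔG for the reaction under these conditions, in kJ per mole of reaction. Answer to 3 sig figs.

−334 kJ/mol

With Co³⁺/Co²⁺ reduced at the cathode, E°cell = +1.814 − (+0.348) = +1.466 V and n = 2.
Here Q = ([Co²⁺(aq)]^2·[Cu²⁺(aq)]) / [Co³⁺(aq)]^2 = 5.59×10^−10 (log Q = −9.253), giving E = +1.466 − (0.0571/2)·(−9.253) = +1.7302 V.
Finally ΔG = −nFE = −(2)(96485 C/mol)(+1.7302 V) = −334 kJ/mol.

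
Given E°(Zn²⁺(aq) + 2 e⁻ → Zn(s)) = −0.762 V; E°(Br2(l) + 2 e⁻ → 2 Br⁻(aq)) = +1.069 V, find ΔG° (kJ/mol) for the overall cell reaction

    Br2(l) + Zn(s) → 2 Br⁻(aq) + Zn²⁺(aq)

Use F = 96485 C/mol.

In the reaction as written Br2(l) is reduced, so the Br₂/Br⁻ couple is the cathode and Zn²⁺/Zn is the anode.
E°cell = +1.069 − (−0.762) = +1.831 V; balancing electrons gives n = 2.
ΔG° = −nFE°cell = −(2)(96485)(+1.831) J/mol = −353 kJ/mol.

−353 kJ/mol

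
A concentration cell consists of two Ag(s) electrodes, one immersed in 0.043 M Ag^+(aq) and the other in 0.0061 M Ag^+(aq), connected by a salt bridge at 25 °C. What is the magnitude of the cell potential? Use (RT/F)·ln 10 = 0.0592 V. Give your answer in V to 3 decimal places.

0.050 V

For a concentration cell E°cell = 0, since both electrodes use the same couple.
The compartment with the higher Ag^+(aq) concentration (0.043 M) acts as the cathode; ions are reduced there and produced at the dilute (0.0061 M) anode.
With n = 1, Ecell = −(0.0592/1)·log([dilute]/[conc]) = −(0.0592/1)·log(0.0061/0.043) = +0.050 V.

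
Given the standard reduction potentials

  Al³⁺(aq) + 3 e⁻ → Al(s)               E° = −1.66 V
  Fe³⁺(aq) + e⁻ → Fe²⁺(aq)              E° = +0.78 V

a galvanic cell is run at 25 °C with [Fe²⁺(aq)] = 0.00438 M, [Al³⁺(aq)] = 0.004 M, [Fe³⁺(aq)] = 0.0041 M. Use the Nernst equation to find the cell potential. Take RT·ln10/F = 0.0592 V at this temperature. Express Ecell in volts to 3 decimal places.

+2.486 V

The Fe³⁺/Fe²⁺ couple has the more positive E°, so it is the cathode; Al³⁺/Al is the anode.
E°cell = E°cat − E°an = +0.78 − (−1.66) = +2.44 V; n = 3.
Balancing gives 3 Fe³⁺(aq) + Al(s) → 3 Fe²⁺(aq) + Al³⁺(aq); hence Q = ([Fe²⁺(aq)]^3·[Al³⁺(aq)]) / [Fe³⁺(aq)]^3 = 0.00488 (log Q = −2.312).
By the Nernst equation, E = +2.44 − (0.0592/3)·(−2.312) = +2.486 V.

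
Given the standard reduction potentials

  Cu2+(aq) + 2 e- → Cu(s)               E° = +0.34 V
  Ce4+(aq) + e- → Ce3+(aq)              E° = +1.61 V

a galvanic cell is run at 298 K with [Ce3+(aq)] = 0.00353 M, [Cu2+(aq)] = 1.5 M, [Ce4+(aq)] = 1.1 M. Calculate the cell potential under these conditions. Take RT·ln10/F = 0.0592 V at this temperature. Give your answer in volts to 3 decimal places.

+1.412 V

The Ce⁴⁺/Ce³⁺ couple has the more positive E°, so it is the cathode; Cu²⁺/Cu is the anode.
E°cell = E°cat − E°an = +1.61 − (+0.34) = +1.27 V; n = 2.
Balancing gives 2 Ce4+(aq) + Cu(s) → 2 Ce3+(aq) + Cu2+(aq); hence Q = ([Ce3+(aq)]^2·[Cu2+(aq)]) / [Ce4+(aq)]^2 = 1.54×10^−5 (log Q = −4.811).
E = E° − (0.0592/n)·log Q = +1.27 − (0.0592/2)(−4.811) = +1.412 V.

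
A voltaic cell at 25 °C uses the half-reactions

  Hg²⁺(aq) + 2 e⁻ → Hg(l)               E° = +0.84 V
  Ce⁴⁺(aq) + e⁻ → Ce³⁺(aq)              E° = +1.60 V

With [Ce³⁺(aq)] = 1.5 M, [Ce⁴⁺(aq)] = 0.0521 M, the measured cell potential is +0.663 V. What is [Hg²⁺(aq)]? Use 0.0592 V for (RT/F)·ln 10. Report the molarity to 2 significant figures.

2.3 M

The Ce⁴⁺/Ce³⁺ couple has the larger reduction potential, so it is the cathode: E°cell = +1.60 − (+0.84) = +0.76 V and n = 2.
Rearranging E = E° − (0.0592/n)·log Q gives log Q = 2(+0.76 − (+0.663))/0.0592 = 3.277.
Balancing electrons gives 2 Ce⁴⁺(aq) + Hg(l) → 2 Ce³⁺(aq) + Hg²⁺(aq); thus Q = ([Ce³⁺(aq)]^2·[Hg²⁺(aq)]) / [Ce⁴⁺(aq)]^2.
Solving for the unknown gives log [Hg²⁺(aq)] = 0.358, so [Hg²⁺(aq)] ≈ 2.3 M.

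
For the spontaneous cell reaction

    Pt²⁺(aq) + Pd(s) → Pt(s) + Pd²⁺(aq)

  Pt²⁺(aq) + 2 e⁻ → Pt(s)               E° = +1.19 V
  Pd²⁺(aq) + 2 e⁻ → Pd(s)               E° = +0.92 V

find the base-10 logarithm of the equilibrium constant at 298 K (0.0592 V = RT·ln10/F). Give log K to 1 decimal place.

The Pt²⁺/Pt couple is reduced (cathode); E°cell = +1.19 − (+0.92) = +0.27 V with n = 2.
At equilibrium E = 0, so log K = nE°cell / 0.0592 = (2)(+0.27) / 0.0592 = 9.1.

log K = 9.1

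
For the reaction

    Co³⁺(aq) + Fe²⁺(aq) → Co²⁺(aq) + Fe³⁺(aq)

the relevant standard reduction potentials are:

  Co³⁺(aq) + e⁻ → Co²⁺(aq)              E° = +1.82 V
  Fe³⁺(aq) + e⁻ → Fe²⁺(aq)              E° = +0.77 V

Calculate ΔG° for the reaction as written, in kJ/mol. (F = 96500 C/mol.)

−101 kJ/mol

In the reaction as written Co³⁺(aq) is reduced, so the Co³⁺/Co²⁺ couple is the cathode and Fe³⁺/Fe²⁺ is the anode.
E°cell = +1.82 − (+0.77) = +1.05 V; balancing electrons gives n = 1.
ΔG° = −nFE°cell = −(1)(96500)(+1.05) J/mol = −101 kJ/mol.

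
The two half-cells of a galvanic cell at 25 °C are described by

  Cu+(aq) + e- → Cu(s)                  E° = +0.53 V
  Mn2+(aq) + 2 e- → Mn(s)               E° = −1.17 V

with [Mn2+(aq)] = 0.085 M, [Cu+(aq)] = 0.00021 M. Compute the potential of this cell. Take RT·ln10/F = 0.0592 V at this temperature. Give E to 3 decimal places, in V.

+1.514 V

Cu⁺/Cu is reduced (cathode, E° = +0.53 V) and Mn²⁺/Mn is oxidized (anode).
E°cell = +0.53 − (−1.17) = +1.70 V, with n = 2 electrons transferred.
Balancing gives 2 Cu+(aq) + Mn(s) → 2 Cu(s) + Mn2+(aq); hence Q = [Mn2+(aq)] / [Cu+(aq)]^2 = 1.93×10^6 (log Q = 6.285).
E = E° − (0.0592/n)·log Q = +1.70 − (0.0592/2)(6.285) = +1.514 V.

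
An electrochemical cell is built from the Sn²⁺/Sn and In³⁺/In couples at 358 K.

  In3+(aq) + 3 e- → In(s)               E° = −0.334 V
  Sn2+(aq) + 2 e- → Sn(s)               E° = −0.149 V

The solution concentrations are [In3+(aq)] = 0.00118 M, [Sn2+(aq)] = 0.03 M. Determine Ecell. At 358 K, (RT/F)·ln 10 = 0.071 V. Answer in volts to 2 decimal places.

The Sn²⁺/Sn couple has the more positive E°, so it is the cathode; In³⁺/In is the anode.
E°cell = −0.149 − (−0.334) = +0.185 V, with n = 6 electrons transferred.
The balanced reaction is 3 Sn2+(aq) + 2 In(s) → 3 Sn(s) + 2 In3+(aq), so Q = [In3+(aq)]^2 / [Sn2+(aq)]^3 = 0.0516 and log Q = −1.288.
By the Nernst equation, E = +0.185 − (0.071/6)·(−1.288) = +0.20 V.

+0.20 V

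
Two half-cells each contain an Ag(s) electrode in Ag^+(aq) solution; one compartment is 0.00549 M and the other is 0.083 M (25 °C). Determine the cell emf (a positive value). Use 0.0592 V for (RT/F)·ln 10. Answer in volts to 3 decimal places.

0.070 V

For a concentration cell E°cell = 0, since both electrodes use the same couple.
The compartment with the higher Ag^+(aq) concentration (0.083 M) acts as the cathode; ions are reduced there and produced at the dilute (0.00549 M) anode.
With n = 1, Ecell = −(0.0592/1)·log([dilute]/[conc]) = −(0.0592/1)·log(0.00549/0.083) = +0.070 V.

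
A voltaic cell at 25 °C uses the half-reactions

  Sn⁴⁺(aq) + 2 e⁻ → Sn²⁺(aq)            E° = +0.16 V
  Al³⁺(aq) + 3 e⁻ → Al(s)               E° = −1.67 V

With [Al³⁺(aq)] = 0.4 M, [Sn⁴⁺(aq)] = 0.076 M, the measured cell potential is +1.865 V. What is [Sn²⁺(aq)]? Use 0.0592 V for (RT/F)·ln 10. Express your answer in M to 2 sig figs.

Sn⁴⁺/Sn²⁺ is the cathode (higher E°); E°cell = +0.16 − (−1.67) = +1.83 V with n = 6.
Since E = E° − (0.0592/n)·log Q, log Q = n(E° − E)/0.0592 = −3.547.
Balancing electrons gives 3 Sn⁴⁺(aq) + 2 Al(s) → 3 Sn²⁺(aq) + 2 Al³⁺(aq); thus Q = ([Sn²⁺(aq)]^3·[Al³⁺(aq)]^2) / [Sn⁴⁺(aq)]^3.
Substituting the known concentrations and solving, log [Sn²⁺(aq)] = −2.036 and [Sn²⁺(aq)] = 0.0092 M.

0.0092 M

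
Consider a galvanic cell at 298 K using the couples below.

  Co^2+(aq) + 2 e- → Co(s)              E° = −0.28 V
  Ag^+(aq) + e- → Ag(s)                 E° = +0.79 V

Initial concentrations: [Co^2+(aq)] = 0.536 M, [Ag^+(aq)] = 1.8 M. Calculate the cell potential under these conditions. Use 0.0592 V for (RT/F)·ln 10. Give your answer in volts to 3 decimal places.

The Ag⁺/Ag couple has the more positive E°, so it is the cathode; Co²⁺/Co is the anode.
The standard potential is +0.79 − (−0.28) = +1.07 V and the balanced reaction transfers n = 2 electrons.
Balancing gives 2 Ag^+(aq) + Co(s) → 2 Ag(s) + Co^2+(aq); hence Q = [Co^2+(aq)] / [Ag^+(aq)]^2 = 0.165 (log Q = −0.781).
Applying E = E° − (RT ln10/nF)·log Q gives +1.07 − (0.0592/2)(−0.781) = +1.093 V.

+1.093 V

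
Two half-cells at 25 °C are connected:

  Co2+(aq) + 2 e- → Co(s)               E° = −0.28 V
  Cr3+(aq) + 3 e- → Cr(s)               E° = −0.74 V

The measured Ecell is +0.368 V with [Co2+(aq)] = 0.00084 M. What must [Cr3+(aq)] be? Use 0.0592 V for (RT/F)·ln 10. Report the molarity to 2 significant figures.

1.1 M

The Co²⁺/Co couple has the larger reduction potential, so it is the cathode: E°cell = −0.28 − (−0.74) = +0.46 V and n = 6.
Rearranging E = E° − (0.0592/n)·log Q gives log Q = 6(+0.46 − (+0.368))/0.0592 = 9.324.
Balancing electrons gives 3 Co2+(aq) + 2 Cr(s) → 3 Co(s) + 2 Cr3+(aq); thus Q = [Cr3+(aq)]^2 / [Co2+(aq)]^3.
Substituting the known concentrations and solving, log [Cr3+(aq)] = 0.048 and [Cr3+(aq)] = 1.1 M.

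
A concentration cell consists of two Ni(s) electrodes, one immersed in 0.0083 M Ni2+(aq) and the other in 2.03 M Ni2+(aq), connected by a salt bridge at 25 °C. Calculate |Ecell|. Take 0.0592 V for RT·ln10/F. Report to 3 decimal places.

For a concentration cell E°cell = 0, since both electrodes use the same couple.
The compartment with the higher Ni2+(aq) concentration (2.03 M) acts as the cathode; ions are reduced there and produced at the dilute (0.0083 M) anode.
With n = 2, Ecell = −(0.0592/2)·log([dilute]/[conc]) = −(0.0592/2)·log(0.0083/2.03) = +0.071 V.

0.071 V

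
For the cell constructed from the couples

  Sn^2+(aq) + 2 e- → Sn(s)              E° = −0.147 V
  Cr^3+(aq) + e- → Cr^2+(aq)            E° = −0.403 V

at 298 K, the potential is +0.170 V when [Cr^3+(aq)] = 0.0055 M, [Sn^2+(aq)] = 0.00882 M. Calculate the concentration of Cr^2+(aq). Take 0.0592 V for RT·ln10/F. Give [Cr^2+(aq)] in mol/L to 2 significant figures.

With Sn²⁺/Sn at the cathode and Cr³⁺/Cr²⁺ at the anode, E°cell = −0.147 − (−0.403) = +0.256 V (n = 2).
From the Nernst equation, log Q = n(E° − E)/0.0592 = 2·(+0.256 − (+0.170))/0.0592 = 2.905.
For Sn^2+(aq) + 2 Cr^2+(aq) → Sn(s) + 2 Cr^3+(aq), the reaction quotient is Q = [Cr^3+(aq)]^2 / ([Sn^2+(aq)]·[Cr^2+(aq)]^2).
Substituting the known concentrations and solving, log [Cr^2+(aq)] = −2.685 and [Cr^2+(aq)] = 0.0021 M.

0.0021 M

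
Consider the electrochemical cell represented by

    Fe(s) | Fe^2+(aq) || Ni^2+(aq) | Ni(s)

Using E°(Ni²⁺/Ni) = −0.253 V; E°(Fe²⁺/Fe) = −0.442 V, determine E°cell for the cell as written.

By convention the left-hand electrode in cell notation is the anode (oxidation) and the right-hand electrode is the cathode (reduction).
E°cell = E°(right) − E°(left) = −0.253 − (−0.442) = +0.189 V.

+0.189 V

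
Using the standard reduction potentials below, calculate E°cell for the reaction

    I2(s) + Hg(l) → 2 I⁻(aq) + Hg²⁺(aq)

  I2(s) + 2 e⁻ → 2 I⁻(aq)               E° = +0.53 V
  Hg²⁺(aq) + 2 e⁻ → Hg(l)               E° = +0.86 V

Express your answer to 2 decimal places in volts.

−0.33 V

I2(s) gains electrons, so the I₂/I⁻ couple is the cathode; the Hg²⁺/Hg couple is the anode.
E°cell = E°(cathode) − E°(anode) = +0.53 − (+0.86) = −0.33 V.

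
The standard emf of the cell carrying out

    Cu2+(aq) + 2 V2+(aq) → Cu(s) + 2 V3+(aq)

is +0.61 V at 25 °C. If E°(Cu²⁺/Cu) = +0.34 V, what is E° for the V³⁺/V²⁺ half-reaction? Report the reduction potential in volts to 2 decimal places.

In the reaction as written the Cu²⁺/Cu couple is reduced (cathode) and V³⁺/V²⁺ is oxidized (anode), so E°cell = E°(Cu²⁺/Cu) − E°(V³⁺/V²⁺).
E°(V³⁺/V²⁺) = E°(cathode) − E°cell = +0.34 − (+0.61) = −0.27 V.

−0.27 V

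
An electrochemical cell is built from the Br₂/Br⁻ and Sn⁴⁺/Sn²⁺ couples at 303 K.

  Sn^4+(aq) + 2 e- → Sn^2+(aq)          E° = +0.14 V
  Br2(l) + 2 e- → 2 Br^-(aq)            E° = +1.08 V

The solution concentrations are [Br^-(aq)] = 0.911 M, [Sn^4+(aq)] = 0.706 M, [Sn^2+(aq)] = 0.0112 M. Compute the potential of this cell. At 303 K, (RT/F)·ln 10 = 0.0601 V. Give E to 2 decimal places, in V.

The Br₂/Br⁻ couple has the more positive E°, so it is the cathode; Sn⁴⁺/Sn²⁺ is the anode.
E°cell = +1.08 − (+0.14) = +0.94 V, with n = 2 electrons transferred.
For the overall reaction Br2(l) + Sn^2+(aq) → 2 Br^-(aq) + Sn^4+(aq), Q = ([Br^-(aq)]^2·[Sn^4+(aq)]) / [Sn^2+(aq)] = 52.3, giving log Q = 1.719.
E = E° − (0.0601/n)·log Q = +0.94 − (0.0601/2)(1.719) = +0.89 V.

+0.89 V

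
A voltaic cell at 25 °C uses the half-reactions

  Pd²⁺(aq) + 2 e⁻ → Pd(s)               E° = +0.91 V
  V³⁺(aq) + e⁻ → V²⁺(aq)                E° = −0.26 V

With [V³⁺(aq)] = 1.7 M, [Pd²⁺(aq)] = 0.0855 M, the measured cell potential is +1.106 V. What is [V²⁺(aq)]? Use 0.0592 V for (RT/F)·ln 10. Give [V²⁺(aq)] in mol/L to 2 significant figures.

0.48 M

Pd²⁺/Pd is the cathode (higher E°); E°cell = +0.91 − (−0.26) = +1.17 V with n = 2.
Since E = E° − (0.0592/n)·log Q, log Q = n(E° − E)/0.0592 = 2.162.
Balancing electrons gives Pd²⁺(aq) + 2 V²⁺(aq) → Pd(s) + 2 V³⁺(aq); thus Q = [V³⁺(aq)]^2 / ([Pd²⁺(aq)]·[V²⁺(aq)]^2).
Isolating [V²⁺(aq)] in Q = 10^{2.162} yields log [V²⁺(aq)] = −0.317, i.e. 0.48 M.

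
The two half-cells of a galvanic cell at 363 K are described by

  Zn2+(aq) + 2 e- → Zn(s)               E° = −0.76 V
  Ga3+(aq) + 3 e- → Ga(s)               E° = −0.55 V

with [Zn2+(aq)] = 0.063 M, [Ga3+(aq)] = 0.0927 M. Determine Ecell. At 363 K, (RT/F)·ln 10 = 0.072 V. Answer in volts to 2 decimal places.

The Ga³⁺/Ga couple has the more positive E°, so it is the cathode; Zn²⁺/Zn is the anode.
E°cell = E°cat − E°an = −0.55 − (−0.76) = +0.21 V; n = 6.
The balanced reaction is 2 Ga3+(aq) + 3 Zn(s) → 2 Ga(s) + 3 Zn2+(aq), so Q = [Zn2+(aq)]^3 / [Ga3+(aq)]^2 = 0.0291 and log Q = −1.536.
Applying E = E° − (RT ln10/nF)·log Q gives +0.21 − (0.072/6)(−1.536) = +0.23 V.

+0.23 V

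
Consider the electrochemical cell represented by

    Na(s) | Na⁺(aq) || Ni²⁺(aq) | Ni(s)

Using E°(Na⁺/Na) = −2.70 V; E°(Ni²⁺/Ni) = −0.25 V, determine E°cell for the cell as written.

By convention the left-hand electrode in cell notation is the anode (oxidation) and the right-hand electrode is the cathode (reduction).
E°cell = E°(right) − E°(left) = −0.25 − (−2.70) = +2.45 V.

+2.45 V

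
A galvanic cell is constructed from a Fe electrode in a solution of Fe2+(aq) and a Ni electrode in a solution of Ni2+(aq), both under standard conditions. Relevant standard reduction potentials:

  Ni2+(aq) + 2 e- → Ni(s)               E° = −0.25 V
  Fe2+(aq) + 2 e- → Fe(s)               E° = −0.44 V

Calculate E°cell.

Of the two couples in this cell, the one with the more positive reduction potential is reduced at the cathode: here that is Ni²⁺/Ni (−0.25 V); Fe²⁺/Fe (−0.44 V) is the anode.
E°cell = E°(cathode) − E°(anode) = −0.25 − (−0.44) = +0.19 V.

+0.19 V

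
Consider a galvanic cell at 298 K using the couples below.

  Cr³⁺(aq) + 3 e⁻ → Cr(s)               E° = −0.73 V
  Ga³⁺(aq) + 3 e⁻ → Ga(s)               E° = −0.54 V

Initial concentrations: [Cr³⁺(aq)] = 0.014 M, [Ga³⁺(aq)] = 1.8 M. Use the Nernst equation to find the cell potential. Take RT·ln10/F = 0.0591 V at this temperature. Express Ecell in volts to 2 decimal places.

+0.23 V

The Ga³⁺/Ga couple has the more positive E°, so it is the cathode; Cr³⁺/Cr is the anode.
E°cell = −0.54 − (−0.73) = +0.19 V, with n = 3 electrons transferred.
For the overall reaction Ga³⁺(aq) + Cr(s) → Ga(s) + Cr³⁺(aq), Q = [Cr³⁺(aq)] / [Ga³⁺(aq)] = 0.00778, giving log Q = −2.109.
Applying E = E° − (RT ln10/nF)·log Q gives +0.19 − (0.0591/3)(−2.109) = +0.23 V.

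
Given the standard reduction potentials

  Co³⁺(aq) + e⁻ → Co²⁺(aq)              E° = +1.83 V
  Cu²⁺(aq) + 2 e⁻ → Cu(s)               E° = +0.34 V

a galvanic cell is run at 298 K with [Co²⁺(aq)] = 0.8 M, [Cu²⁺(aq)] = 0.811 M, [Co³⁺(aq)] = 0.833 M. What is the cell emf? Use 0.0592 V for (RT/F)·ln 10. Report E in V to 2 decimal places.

+1.49 V

Since E°(Co³⁺/Co²⁺) > E°(Cu²⁺/Cu), Co³⁺/Co²⁺ serves as the cathode.
The standard potential is +1.83 − (+0.34) = +1.49 V and the balanced reaction transfers n = 2 electrons.
The balanced reaction is 2 Co³⁺(aq) + Cu(s) → 2 Co²⁺(aq) + Cu²⁺(aq), so Q = ([Co²⁺(aq)]^2·[Cu²⁺(aq)]) / [Co³⁺(aq)]^2 = 0.748 and log Q = −0.126.
By the Nernst equation, E = +1.49 − (0.0592/2)·(−0.126) = +1.49 V.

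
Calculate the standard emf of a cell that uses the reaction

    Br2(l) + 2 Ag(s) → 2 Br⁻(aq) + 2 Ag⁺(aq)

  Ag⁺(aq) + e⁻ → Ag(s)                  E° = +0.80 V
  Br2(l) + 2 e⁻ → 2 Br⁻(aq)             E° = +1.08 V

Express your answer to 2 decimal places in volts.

In the reaction as written, Br2(l) is reduced (cathode) and Ag⁺(aq) is produced by oxidation at the anode.
E°cell = E°(cathode) − E°(anode) = +1.08 − (+0.80) = +0.28 V.

+0.28 V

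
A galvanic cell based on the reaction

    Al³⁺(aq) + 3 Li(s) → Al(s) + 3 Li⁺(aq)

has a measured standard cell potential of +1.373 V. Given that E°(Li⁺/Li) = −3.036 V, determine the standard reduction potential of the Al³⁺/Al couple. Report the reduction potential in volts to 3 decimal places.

−1.663 V

In the reaction as written the Al³⁺/Al couple is reduced (cathode) and Li⁺/Li is oxidized (anode), so E°cell = E°(Al³⁺/Al) − E°(Li⁺/Li).
E°(Al³⁺/Al) = E°cell + E°(anode) = +1.373 + (−3.036) = −1.663 V.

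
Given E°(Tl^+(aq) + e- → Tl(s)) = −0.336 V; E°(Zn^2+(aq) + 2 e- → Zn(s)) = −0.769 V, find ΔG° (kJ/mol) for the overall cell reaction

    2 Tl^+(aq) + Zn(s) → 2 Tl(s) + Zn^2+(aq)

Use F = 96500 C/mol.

−83.6 kJ/mol

In the reaction as written Tl^+(aq) is reduced, so the Tl⁺/Tl couple is the cathode and Zn²⁺/Zn is the anode.
E°cell = −0.336 − (−0.769) = +0.433 V; balancing electrons gives n = 2.
ΔG° = −nFE°cell = −(2)(96500)(+0.433) J/mol = −83.6 kJ/mol.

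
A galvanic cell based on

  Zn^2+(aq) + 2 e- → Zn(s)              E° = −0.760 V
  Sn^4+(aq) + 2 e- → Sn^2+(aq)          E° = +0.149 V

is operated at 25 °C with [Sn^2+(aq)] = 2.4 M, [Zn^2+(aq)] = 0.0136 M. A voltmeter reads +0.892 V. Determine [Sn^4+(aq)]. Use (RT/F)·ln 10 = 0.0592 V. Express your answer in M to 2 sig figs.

With Sn⁴⁺/Sn²⁺ at the cathode and Zn²⁺/Zn at the anode, E°cell = +0.149 − (−0.760) = +0.909 V (n = 2).
From the Nernst equation, log Q = n(E° − E)/0.0592 = 2·(+0.909 − (+0.892))/0.0592 = 0.574.
The balanced reaction is Sn^4+(aq) + Zn(s) → Sn^2+(aq) + Zn^2+(aq), so Q = ([Sn^2+(aq)]·[Zn^2+(aq)]) / [Sn^4+(aq)].
Solving for the unknown gives log [Sn^4+(aq)] = −2.060, so [Sn^4+(aq)] ≈ 0.0087 M.

0.0087 M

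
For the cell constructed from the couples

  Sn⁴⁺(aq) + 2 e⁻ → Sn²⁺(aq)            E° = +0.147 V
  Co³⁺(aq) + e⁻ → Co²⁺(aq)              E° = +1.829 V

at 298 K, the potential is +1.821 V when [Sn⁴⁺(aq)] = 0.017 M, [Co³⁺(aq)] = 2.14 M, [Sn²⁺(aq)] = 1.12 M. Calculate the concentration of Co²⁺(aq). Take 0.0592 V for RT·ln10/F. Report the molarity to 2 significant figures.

With Co³⁺/Co²⁺ at the cathode and Sn⁴⁺/Sn²⁺ at the anode, E°cell = +1.829 − (+0.147) = +1.682 V (n = 2).
From the Nernst equation, log Q = n(E° − E)/0.0592 = 2·(+1.682 − (+1.821))/0.0592 = −4.696.
For 2 Co³⁺(aq) + Sn²⁺(aq) → 2 Co²⁺(aq) + Sn⁴⁺(aq), the reaction quotient is Q = ([Co²⁺(aq)]^2·[Sn⁴⁺(aq)]) / ([Co³⁺(aq)]^2·[Sn²⁺(aq)]).
Solving for the unknown gives log [Co²⁺(aq)] = −1.108, so [Co²⁺(aq)] ≈ 0.078 M.

0.078 M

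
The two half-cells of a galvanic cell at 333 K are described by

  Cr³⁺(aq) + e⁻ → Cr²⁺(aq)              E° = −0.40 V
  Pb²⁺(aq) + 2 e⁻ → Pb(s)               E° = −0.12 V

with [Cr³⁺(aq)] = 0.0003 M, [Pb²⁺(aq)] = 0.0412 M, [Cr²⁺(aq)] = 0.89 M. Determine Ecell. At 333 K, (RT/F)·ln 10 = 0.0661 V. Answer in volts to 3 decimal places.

Pb²⁺/Pb is reduced (cathode, E° = −0.12 V) and Cr³⁺/Cr²⁺ is oxidized (anode).
E°cell = −0.12 − (−0.40) = +0.28 V, with n = 2 electrons transferred.
The balanced reaction is Pb²⁺(aq) + 2 Cr²⁺(aq) → Pb(s) + 2 Cr³⁺(aq), so Q = [Cr³⁺(aq)]^2 / ([Pb²⁺(aq)]·[Cr²⁺(aq)]^2) = 2.76×10^−6 and log Q = −5.559.
Applying E = E° − (RT ln10/nF)·log Q gives +0.28 − (0.0661/2)(−5.559) = +0.464 V.

+0.464 V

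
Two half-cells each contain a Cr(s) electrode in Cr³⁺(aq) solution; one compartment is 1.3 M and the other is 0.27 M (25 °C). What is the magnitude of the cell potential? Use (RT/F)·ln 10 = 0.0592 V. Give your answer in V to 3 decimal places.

For a concentration cell E°cell = 0, since both electrodes use the same couple.
The compartment with the higher Cr³⁺(aq) concentration (1.3 M) acts as the cathode; ions are reduced there and produced at the dilute (0.27 M) anode.
With n = 3, Ecell = −(0.0592/3)·log([dilute]/[conc]) = −(0.0592/3)·log(0.27/1.3) = +0.013 V.

0.013 V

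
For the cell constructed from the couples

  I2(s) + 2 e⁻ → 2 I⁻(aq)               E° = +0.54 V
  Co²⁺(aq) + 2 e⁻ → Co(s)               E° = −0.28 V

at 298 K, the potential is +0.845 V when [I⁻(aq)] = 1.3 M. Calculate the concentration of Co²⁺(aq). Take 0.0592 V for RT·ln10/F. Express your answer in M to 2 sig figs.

The I₂/I⁻ couple has the larger reduction potential, so it is the cathode: E°cell = +0.54 − (−0.28) = +0.82 V and n = 2.
Rearranging E = E° − (0.0592/n)·log Q gives log Q = 2(+0.82 − (+0.845))/0.0592 = −0.845.
Balancing electrons gives I2(s) + Co(s) → 2 I⁻(aq) + Co²⁺(aq); thus Q = [I⁻(aq)]^2·[Co²⁺(aq)].
Isolating [Co²⁺(aq)] in Q = 10^{−0.845} yields log [Co²⁺(aq)] = −1.073, i.e. 0.085 M.

0.085 M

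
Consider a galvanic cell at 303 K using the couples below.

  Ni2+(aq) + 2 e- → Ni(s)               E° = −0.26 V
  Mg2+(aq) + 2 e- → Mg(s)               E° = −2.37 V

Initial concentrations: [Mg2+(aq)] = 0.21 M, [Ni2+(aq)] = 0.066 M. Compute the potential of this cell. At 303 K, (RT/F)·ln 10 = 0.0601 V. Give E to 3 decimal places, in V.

+2.095 V

Ni²⁺/Ni is reduced (cathode, E° = −0.26 V) and Mg²⁺/Mg is oxidized (anode).
E°cell = E°cat − E°an = −0.26 − (−2.37) = +2.11 V; n = 2.
For the overall reaction Ni2+(aq) + Mg(s) → Ni(s) + Mg2+(aq), Q = [Mg2+(aq)] / [Ni2+(aq)] = 3.18, giving log Q = 0.503.
By the Nernst equation, E = +2.11 − (0.0601/2)·(0.503) = +2.095 V.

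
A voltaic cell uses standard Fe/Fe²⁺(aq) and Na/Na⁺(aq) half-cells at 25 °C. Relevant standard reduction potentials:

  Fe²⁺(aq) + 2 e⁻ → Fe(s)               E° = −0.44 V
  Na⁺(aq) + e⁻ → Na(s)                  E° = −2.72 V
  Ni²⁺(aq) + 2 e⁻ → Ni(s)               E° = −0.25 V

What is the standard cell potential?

The Fe²⁺/Fe couple has the higher E°, so Fe ion is reduced (cathode) and Na is oxidized (anode).
E°cell = E°(cathode) − E°(anode) = −0.44 − (−2.72) = +2.28 V.

+2.28 V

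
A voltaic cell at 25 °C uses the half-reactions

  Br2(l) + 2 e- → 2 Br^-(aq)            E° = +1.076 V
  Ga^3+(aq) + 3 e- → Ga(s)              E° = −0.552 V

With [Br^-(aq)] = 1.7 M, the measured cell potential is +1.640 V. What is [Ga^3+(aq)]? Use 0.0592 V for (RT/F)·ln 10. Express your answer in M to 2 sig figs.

With Br₂/Br⁻ at the cathode and Ga³⁺/Ga at the anode, E°cell = +1.076 − (−0.552) = +1.628 V (n = 6).
Since E = E° − (0.0592/n)·log Q, log Q = n(E° − E)/0.0592 = −1.216.
The balanced reaction is 3 Br2(l) + 2 Ga(s) → 6 Br^-(aq) + 2 Ga^3+(aq), so Q = [Br^-(aq)]^6·[Ga^3+(aq)]^2.
Solving for the unknown gives log [Ga^3+(aq)] = −1.299, so [Ga^3+(aq)] ≈ 0.050 M.

0.050 M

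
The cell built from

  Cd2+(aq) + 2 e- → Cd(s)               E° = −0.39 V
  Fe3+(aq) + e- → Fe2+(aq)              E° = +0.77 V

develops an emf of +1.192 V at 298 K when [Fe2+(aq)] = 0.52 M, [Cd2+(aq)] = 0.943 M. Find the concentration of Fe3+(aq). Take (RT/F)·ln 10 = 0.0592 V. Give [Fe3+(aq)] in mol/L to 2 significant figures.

1.8 M

With Fe³⁺/Fe²⁺ at the cathode and Cd²⁺/Cd at the anode, E°cell = +0.77 − (−0.39) = +1.16 V (n = 2).
Since E = E° − (0.0592/n)·log Q, log Q = n(E° − E)/0.0592 = −1.081.
Balancing electrons gives 2 Fe3+(aq) + Cd(s) → 2 Fe2+(aq) + Cd2+(aq); thus Q = ([Fe2+(aq)]^2·[Cd2+(aq)]) / [Fe3+(aq)]^2.
Isolating [Fe3+(aq)] in Q = 10^{−1.081} yields log [Fe3+(aq)] = 0.244, i.e. 1.8 M.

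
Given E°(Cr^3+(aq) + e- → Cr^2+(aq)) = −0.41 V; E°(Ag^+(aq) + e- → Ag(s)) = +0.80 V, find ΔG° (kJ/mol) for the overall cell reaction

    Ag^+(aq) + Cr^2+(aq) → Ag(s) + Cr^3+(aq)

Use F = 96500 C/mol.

In the reaction as written Ag^+(aq) is reduced, so the Ag⁺/Ag couple is the cathode and Cr³⁺/Cr²⁺ is the anode.
E°cell = +0.80 − (−0.41) = +1.21 V; balancing electrons gives n = 1.
ΔG° = −nFE°cell = −(1)(96500)(+1.21) J/mol = −117 kJ/mol.

−117 kJ/mol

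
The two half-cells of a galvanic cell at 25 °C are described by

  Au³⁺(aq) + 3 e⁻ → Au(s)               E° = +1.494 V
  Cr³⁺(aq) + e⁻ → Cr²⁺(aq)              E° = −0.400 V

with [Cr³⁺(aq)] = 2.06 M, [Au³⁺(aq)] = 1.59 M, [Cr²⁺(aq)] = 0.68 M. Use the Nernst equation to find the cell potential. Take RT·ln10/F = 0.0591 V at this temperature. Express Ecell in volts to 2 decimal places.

+1.87 V

Since E°(Au³⁺/Au) > E°(Cr³⁺/Cr²⁺), Au³⁺/Au serves as the cathode.
The standard potential is +1.494 − (−0.400) = +1.894 V and the balanced reaction transfers n = 3 electrons.
For the overall reaction Au³⁺(aq) + 3 Cr²⁺(aq) → Au(s) + 3 Cr³⁺(aq), Q = [Cr³⁺(aq)]^3 / ([Au³⁺(aq)]·[Cr²⁺(aq)]^3) = 17.5, giving log Q = 1.243.
By the Nernst equation, E = +1.894 − (0.0591/3)·(1.243) = +1.87 V.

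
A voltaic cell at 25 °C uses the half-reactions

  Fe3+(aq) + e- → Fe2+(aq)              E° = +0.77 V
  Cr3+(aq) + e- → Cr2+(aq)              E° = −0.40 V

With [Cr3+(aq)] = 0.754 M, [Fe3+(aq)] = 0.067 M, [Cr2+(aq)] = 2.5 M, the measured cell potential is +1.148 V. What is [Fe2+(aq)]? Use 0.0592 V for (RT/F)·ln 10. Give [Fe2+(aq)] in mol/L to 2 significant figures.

The Fe³⁺/Fe²⁺ couple has the larger reduction potential, so it is the cathode: E°cell = +0.77 − (−0.40) = +1.17 V and n = 1.
From the Nernst equation, log Q = n(E° − E)/0.0592 = 1·(+1.17 − (+1.148))/0.0592 = 0.372.
For Fe3+(aq) + Cr2+(aq) → Fe2+(aq) + Cr3+(aq), the reaction quotient is Q = ([Fe2+(aq)]·[Cr3+(aq)]) / ([Fe3+(aq)]·[Cr2+(aq)]).
Solving for the unknown gives log [Fe2+(aq)] = −0.281, so [Fe2+(aq)] ≈ 0.52 M.

0.52 M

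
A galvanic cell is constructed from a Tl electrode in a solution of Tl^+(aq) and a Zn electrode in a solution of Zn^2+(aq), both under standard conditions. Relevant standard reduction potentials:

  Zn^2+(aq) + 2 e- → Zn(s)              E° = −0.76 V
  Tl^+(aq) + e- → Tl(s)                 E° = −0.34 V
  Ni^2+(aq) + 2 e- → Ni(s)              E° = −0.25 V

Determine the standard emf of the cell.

+0.42 V

The Tl⁺/Tl couple has the higher E°, so Tl ion is reduced (cathode) and Zn is oxidized (anode).
E°cell = E°(cathode) − E°(anode) = −0.34 − (−0.76) = +0.42 V.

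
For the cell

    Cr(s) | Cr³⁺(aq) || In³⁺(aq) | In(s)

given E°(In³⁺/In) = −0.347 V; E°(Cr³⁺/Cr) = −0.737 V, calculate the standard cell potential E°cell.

By convention the left-hand electrode in cell notation is the anode (oxidation) and the right-hand electrode is the cathode (reduction).
E°cell = E°(right) − E°(left) = −0.347 − (−0.737) = +0.390 V.

+0.390 V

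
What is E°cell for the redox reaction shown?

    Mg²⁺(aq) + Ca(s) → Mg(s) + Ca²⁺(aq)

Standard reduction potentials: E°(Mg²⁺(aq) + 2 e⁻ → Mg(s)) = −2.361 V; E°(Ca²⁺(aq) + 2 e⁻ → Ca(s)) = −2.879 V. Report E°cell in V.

+0.518 V

Mg²⁺(aq) gains electrons, so the Mg²⁺/Mg couple is the cathode; the Ca²⁺/Ca couple is the anode.
E°cell = E°(cathode) − E°(anode) = −2.361 − (−2.879) = +0.518 V.
The positive value indicates the reaction is spontaneous as written.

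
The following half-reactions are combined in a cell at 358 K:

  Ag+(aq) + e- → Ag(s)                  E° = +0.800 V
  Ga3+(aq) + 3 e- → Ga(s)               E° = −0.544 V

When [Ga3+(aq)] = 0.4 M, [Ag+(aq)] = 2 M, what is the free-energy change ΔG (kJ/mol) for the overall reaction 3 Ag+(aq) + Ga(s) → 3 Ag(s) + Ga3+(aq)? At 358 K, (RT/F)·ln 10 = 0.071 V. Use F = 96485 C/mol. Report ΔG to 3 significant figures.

−398 kJ/mol

With Ag⁺/Ag reduced at the cathode, E°cell = +0.800 − (−0.544) = +1.344 V and n = 3.
Here Q = [Ga3+(aq)] / [Ag+(aq)]^3 = 0.05 (log Q = −1.301), giving E = +1.344 − (0.071/3)·(−1.301) = +1.3748 V.
Then ΔG = −nFE = −3 × 96485 × +1.3748 J/mol = −398 kJ/mol.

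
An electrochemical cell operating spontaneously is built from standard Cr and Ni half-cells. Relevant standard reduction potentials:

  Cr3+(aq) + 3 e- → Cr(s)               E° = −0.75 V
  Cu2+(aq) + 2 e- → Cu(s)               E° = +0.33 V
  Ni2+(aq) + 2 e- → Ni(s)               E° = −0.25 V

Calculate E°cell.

The Ni²⁺/Ni couple has the higher E°, so Ni ion is reduced (cathode) and Cr is oxidized (anode).
E°cell = E°(cathode) − E°(anode) = −0.25 − (−0.75) = +0.50 V.

+0.50 V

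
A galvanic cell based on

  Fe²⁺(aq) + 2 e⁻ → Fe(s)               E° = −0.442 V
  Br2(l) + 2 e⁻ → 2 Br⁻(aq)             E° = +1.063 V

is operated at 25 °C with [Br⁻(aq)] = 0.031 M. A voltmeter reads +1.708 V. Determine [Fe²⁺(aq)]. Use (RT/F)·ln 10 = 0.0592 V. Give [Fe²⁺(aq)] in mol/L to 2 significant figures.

0.00014 M

The Br₂/Br⁻ couple has the larger reduction potential, so it is the cathode: E°cell = +1.063 − (−0.442) = +1.505 V and n = 2.
Rearranging E = E° − (0.0592/n)·log Q gives log Q = 2(+1.505 − (+1.708))/0.0592 = −6.858.
The balanced reaction is Br2(l) + Fe(s) → 2 Br⁻(aq) + Fe²⁺(aq), so Q = [Br⁻(aq)]^2·[Fe²⁺(aq)].
Solving for the unknown gives log [Fe²⁺(aq)] = −3.841, so [Fe²⁺(aq)] ≈ 0.00014 M.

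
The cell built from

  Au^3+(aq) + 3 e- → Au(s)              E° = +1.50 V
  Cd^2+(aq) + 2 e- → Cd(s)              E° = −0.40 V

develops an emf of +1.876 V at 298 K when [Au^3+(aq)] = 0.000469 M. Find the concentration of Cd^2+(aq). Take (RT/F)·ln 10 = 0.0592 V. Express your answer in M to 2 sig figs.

0.039 M

Au³⁺/Au is the cathode (higher E°); E°cell = +1.50 − (−0.40) = +1.90 V with n = 6.
Rearranging E = E° − (0.0592/n)·log Q gives log Q = 6(+1.90 − (+1.876))/0.0592 = 2.432.
For 2 Au^3+(aq) + 3 Cd(s) → 2 Au(s) + 3 Cd^2+(aq), the reaction quotient is Q = [Cd^2+(aq)]^3 / [Au^3+(aq)]^2.
Substituting the known concentrations and solving, log [Cd^2+(aq)] = −1.409 and [Cd^2+(aq)] = 0.039 M.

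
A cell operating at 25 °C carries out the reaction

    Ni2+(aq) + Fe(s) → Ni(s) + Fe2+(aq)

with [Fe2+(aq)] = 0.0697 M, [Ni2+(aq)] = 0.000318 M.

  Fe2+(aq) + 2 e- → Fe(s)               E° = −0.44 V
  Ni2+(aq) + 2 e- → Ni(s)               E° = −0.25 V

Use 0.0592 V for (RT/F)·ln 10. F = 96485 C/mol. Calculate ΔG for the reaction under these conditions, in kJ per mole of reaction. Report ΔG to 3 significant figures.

−23.3 kJ/mol

With Ni²⁺/Ni reduced at the cathode, E°cell = −0.25 − (−0.44) = +0.19 V and n = 2.
The reaction quotient is [Fe2+(aq)] / [Ni2+(aq)] = 219; by Nernst, E = +0.19 − (0.0592/2)(2.341) = +0.1207 V.
Then ΔG = −nFE = −2 × 96485 × +0.1207 J/mol = −23.3 kJ/mol.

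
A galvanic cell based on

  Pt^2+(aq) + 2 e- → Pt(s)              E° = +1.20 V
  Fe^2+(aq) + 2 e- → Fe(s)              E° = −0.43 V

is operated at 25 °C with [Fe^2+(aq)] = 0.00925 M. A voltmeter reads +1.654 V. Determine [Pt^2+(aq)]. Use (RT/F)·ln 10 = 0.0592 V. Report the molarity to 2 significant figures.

The Pt²⁺/Pt couple has the larger reduction potential, so it is the cathode: E°cell = +1.20 − (−0.43) = +1.63 V and n = 2.
Since E = E° − (0.0592/n)·log Q, log Q = n(E° − E)/0.0592 = −0.811.
For Pt^2+(aq) + Fe(s) → Pt(s) + Fe^2+(aq), the reaction quotient is Q = [Fe^2+(aq)] / [Pt^2+(aq)].
Solving for the unknown gives log [Pt^2+(aq)] = −1.223, so [Pt^2+(aq)] ≈ 0.060 M.

0.060 M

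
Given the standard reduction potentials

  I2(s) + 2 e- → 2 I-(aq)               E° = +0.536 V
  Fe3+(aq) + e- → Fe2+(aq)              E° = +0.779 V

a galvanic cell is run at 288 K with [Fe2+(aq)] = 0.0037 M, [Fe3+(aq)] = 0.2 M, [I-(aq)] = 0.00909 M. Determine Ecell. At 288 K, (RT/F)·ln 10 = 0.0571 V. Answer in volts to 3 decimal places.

+0.225 V

Fe³⁺/Fe²⁺ is reduced (cathode, E° = +0.779 V) and I₂/I⁻ is oxidized (anode).
E°cell = +0.779 − (+0.536) = +0.243 V, with n = 2 electrons transferred.
Balancing gives 2 Fe3+(aq) + 2 I-(aq) → 2 Fe2+(aq) + I2(s); hence Q = [Fe2+(aq)]^2 / ([Fe3+(aq)]^2·[I-(aq)]^2) = 4.14 (log Q = 0.617).
E = E° − (0.0571/n)·log Q = +0.243 − (0.0571/2)(0.617) = +0.225 V.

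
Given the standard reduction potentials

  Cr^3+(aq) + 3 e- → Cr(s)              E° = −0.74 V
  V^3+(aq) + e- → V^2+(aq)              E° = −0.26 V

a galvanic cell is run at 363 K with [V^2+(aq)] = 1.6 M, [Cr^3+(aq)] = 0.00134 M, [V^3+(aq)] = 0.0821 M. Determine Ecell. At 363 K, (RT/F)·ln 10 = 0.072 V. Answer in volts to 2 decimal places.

+0.46 V

Since E°(V³⁺/V²⁺) > E°(Cr³⁺/Cr), V³⁺/V²⁺ serves as the cathode.
The standard potential is −0.26 − (−0.74) = +0.48 V and the balanced reaction transfers n = 3 electrons.
For the overall reaction 3 V^3+(aq) + Cr(s) → 3 V^2+(aq) + Cr^3+(aq), Q = ([V^2+(aq)]^3·[Cr^3+(aq)]) / [V^3+(aq)]^3 = 9.92, giving log Q = 0.996.
By the Nernst equation, E = +0.48 − (0.072/3)·(0.996) = +0.46 V.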